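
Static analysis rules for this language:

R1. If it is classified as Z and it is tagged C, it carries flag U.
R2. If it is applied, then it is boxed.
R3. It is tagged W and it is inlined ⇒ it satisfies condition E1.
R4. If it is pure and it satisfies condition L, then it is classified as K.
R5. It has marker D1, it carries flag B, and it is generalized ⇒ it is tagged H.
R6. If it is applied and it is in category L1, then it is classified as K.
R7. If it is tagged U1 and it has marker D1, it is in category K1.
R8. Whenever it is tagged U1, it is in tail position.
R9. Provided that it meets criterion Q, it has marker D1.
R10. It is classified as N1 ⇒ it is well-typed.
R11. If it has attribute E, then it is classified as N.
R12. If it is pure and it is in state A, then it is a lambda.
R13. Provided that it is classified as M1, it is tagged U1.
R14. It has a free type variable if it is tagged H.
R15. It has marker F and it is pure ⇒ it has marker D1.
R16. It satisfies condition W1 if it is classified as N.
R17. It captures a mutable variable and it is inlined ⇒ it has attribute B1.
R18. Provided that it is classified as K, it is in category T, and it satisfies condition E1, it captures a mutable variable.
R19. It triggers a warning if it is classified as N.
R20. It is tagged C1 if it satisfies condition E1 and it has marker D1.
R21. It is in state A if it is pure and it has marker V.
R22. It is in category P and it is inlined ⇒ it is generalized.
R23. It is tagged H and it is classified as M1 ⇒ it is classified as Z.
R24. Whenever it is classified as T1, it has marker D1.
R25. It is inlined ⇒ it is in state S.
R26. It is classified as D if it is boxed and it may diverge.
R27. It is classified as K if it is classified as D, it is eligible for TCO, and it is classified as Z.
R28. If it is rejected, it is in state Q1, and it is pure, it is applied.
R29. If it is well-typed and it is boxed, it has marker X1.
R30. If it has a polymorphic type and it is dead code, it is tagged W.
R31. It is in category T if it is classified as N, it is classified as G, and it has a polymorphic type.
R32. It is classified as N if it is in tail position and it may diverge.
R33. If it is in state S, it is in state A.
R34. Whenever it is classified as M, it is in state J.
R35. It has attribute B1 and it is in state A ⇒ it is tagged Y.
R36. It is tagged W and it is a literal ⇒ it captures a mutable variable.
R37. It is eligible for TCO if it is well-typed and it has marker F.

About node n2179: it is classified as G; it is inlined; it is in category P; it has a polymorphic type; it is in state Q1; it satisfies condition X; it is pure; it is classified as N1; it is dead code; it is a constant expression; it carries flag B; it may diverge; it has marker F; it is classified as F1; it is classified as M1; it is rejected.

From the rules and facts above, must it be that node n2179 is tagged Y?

By R10 (it is classified as N1): it is well-typed.
By R13 (it is classified as M1): it is tagged U1.
By R15 (it has marker F, it is pure): it has marker D1.
By R22 (it is in category P, it is inlined): it is generalized.
By R25 (it is inlined): it is in state S.
By R28 (it is rejected, it is in state Q1, it is pure): it is applied.
By R30 (it has a polymorphic type, it is dead code): it is tagged W.
By R33 (it is in state S): it is in state A.
By R37 (it is well-typed, it has marker F): it is eligible for TCO.
By R2 (it is applied): it is boxed.
By R3 (it is tagged W, it is inlined): it satisfies condition E1.
By R5 (it has marker D1, it carries flag B, it is generalized): it is tagged H.
By R8 (it is tagged U1): it is in tail position.
By R23 (it is tagged H, it is classified as M1): it is classified as Z.
By R26 (it is boxed, it may diverge): it is classified as D.
By R27 (it is classified as D, it is eligible for TCO, it is classified as Z): it is classified as K.
By R32 (it is in tail position, it may diverge): it is classified as N.
By R31 (it is classified as N, it is classified as G, it has a polymorphic type): it is in category T.
By R18 (it is classified as K, it is in category T, it satisfies condition E1): it captures a mutable variable.
By R17 (it captures a mutable variable, it is inlined): it has attribute B1.
By R35 (it has attribute B1, it is in state A): it is tagged Y.

Yes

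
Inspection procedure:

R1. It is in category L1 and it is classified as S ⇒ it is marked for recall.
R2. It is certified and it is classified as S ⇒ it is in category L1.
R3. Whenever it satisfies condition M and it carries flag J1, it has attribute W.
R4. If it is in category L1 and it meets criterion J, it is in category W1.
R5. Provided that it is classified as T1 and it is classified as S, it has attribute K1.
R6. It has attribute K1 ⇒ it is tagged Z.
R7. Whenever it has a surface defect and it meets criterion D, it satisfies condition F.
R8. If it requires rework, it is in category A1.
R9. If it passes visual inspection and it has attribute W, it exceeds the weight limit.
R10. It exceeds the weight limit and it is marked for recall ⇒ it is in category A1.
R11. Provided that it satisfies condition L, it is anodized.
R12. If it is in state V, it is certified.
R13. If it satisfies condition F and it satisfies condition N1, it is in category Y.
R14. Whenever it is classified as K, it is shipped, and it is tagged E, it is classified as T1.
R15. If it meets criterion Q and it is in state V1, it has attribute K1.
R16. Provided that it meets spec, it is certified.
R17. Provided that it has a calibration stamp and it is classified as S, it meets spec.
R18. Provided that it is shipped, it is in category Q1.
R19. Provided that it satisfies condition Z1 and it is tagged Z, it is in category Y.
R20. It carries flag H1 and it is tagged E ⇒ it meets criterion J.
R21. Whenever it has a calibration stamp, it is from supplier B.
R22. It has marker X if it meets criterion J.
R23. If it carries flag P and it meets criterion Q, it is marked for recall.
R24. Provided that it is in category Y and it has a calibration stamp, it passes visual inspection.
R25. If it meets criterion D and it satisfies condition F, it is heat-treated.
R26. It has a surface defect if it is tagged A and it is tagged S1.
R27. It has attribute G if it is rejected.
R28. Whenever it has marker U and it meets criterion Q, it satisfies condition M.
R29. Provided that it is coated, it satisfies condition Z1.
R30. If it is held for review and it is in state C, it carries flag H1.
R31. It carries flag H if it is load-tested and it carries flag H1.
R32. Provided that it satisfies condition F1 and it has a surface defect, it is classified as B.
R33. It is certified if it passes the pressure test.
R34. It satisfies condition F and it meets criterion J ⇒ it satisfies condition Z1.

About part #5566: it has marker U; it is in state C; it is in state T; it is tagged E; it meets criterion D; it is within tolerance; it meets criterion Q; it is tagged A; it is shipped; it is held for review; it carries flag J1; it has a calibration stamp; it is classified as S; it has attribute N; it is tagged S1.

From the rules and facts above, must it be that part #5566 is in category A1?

Forward chaining from the given facts derives: meets spec, is in category Q1, is from supplier B, has a surface defect, satisfies condition M, carries flag H1, has attribute W, satisfies condition F, is certified, meets criterion J, has marker X, is heat-treated, satisfies condition Z1, is in category L1, is in category W1, is marked for recall.
Rules concluding "it is in category A1": R8 needs "it requires rework"; R10 needs "it exceeds the weight limit" — none of these are established.

No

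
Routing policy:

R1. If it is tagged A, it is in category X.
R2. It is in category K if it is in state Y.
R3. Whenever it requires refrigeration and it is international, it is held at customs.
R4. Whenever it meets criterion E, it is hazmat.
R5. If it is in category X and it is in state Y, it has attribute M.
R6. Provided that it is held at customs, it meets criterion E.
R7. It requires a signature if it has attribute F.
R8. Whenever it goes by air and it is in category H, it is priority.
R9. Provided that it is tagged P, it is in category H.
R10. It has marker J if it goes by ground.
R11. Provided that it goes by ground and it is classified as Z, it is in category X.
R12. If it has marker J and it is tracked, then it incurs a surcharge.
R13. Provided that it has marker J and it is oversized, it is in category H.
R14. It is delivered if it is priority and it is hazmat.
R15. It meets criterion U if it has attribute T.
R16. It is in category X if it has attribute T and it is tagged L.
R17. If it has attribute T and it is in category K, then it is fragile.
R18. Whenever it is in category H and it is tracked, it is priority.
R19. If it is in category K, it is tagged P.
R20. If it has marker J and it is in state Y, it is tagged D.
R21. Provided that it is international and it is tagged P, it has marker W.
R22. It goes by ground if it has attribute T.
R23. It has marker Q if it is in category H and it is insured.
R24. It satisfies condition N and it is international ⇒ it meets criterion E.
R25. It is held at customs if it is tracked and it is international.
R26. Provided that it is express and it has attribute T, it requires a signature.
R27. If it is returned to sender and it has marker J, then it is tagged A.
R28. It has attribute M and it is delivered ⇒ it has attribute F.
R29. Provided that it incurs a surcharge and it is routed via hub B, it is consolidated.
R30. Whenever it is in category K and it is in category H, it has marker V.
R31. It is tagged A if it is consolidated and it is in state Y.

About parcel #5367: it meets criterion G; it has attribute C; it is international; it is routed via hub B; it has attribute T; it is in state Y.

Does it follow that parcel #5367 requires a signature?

No

Forward chaining from the given facts derives: is in category K, meets criterion U, is fragile, is tagged P, has marker W, goes by ground, is in category H, has marker J, is tagged D, has marker V.
Rules concluding "it requires a signature": R7 needs "it has attribute F"; R26 needs "it is express" — none of these are established.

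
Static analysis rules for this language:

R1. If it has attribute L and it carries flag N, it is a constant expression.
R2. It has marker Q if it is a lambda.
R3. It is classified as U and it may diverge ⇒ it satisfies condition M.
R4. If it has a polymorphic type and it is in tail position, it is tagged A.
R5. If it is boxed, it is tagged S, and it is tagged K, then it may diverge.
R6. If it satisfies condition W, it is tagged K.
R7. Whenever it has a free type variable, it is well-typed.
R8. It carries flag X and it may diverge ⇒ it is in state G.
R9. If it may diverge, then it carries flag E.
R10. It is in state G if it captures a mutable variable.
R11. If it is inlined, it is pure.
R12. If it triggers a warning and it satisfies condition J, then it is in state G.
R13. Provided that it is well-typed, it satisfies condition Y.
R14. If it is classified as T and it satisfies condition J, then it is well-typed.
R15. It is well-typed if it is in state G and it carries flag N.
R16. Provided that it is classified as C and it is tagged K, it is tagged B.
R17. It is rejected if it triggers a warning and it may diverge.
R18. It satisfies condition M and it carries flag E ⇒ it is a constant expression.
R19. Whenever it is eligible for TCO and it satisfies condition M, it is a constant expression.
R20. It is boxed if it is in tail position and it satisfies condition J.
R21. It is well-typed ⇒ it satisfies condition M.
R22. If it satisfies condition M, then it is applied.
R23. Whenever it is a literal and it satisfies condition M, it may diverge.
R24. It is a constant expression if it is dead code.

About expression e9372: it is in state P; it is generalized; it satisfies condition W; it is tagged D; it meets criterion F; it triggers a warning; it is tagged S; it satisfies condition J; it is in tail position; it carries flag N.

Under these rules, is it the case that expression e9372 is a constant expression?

By R6 (it satisfies condition W): it is tagged K.
By R12 (it triggers a warning, it satisfies condition J): it is in state G.
By R15 (it is in state G, it carries flag N): it is well-typed.
By R20 (it is in tail position, it satisfies condition J): it is boxed.
By R21 (it is well-typed): it satisfies condition M.
By R5 (it is boxed, it is tagged S, it is tagged K): it may diverge.
By R9 (it may diverge): it carries flag E.
By R18 (it satisfies condition M, it carries flag E): it is a constant expression.

Yes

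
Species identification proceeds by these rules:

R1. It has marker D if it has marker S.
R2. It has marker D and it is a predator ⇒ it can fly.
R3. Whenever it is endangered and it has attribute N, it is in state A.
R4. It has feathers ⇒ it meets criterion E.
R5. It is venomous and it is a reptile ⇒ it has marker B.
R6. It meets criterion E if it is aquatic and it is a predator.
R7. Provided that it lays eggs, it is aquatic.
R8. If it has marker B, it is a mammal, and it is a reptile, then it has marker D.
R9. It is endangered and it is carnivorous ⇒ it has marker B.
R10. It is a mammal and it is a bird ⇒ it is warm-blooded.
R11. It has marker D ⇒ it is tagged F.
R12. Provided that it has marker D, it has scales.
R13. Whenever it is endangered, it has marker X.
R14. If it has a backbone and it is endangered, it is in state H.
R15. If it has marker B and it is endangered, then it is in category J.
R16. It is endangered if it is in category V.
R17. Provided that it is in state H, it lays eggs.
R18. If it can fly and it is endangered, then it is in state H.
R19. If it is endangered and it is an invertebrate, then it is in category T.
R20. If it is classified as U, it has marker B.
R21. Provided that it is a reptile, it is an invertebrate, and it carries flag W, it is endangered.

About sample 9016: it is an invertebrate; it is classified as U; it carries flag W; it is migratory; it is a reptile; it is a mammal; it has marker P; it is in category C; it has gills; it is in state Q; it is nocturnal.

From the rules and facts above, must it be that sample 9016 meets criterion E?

No

Forward chaining from the given facts derives: has marker B, is endangered, has marker D, is tagged F, has scales, has marker X, is in category J, is in category T.
Rules concluding "it meets criterion E": R4 needs "it has feathers"; R6 needs "it is aquatic" — none of these are established.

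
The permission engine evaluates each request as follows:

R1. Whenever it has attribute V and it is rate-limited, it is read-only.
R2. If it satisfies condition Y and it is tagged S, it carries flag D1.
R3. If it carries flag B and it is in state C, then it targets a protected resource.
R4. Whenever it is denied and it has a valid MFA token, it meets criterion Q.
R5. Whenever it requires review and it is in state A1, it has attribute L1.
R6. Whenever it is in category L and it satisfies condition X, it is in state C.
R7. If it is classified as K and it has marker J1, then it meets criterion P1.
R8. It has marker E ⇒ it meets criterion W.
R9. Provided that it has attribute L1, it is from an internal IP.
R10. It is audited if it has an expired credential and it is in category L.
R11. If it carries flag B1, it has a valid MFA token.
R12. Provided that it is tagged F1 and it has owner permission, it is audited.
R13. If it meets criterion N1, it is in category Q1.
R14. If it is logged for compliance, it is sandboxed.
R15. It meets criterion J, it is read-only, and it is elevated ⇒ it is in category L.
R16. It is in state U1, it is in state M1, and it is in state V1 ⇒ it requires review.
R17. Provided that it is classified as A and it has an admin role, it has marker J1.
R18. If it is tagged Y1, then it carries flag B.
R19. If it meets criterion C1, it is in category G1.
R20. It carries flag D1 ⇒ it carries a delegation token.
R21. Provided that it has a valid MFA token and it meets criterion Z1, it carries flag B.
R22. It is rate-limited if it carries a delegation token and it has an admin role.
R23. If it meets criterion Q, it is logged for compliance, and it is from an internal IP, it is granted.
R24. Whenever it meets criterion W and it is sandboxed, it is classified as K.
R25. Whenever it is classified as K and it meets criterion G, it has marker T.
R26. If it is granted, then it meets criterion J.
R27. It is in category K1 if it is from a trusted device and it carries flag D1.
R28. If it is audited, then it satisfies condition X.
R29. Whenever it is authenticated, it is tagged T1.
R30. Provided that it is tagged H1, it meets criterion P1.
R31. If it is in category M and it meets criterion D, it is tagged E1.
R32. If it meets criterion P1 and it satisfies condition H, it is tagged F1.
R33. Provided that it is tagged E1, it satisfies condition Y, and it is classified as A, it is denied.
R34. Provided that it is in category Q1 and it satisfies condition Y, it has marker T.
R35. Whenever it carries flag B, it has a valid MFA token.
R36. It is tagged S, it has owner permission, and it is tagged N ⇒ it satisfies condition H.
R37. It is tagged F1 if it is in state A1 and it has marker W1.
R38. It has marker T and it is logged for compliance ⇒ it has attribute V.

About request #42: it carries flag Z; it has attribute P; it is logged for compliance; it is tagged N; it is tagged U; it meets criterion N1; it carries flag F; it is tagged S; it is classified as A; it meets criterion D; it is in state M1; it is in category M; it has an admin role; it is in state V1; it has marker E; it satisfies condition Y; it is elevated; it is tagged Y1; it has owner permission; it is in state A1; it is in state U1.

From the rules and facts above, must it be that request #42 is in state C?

By R2 (it satisfies condition Y, it is tagged S): it carries flag D1.
By R8 (it has marker E): it meets criterion W.
By R13 (it meets criterion N1): it is in category Q1.
By R14 (it is logged for compliance): it is sandboxed.
By R16 (it is in state U1, it is in state M1, it is in state V1): it requires review.
By R17 (it is classified as A, it has an admin role): it has marker J1.
By R18 (it is tagged Y1): it carries flag B.
By R20 (it carries flag D1): it carries a delegation token.
By R22 (it carries a delegation token, it has an admin role): it is rate-limited.
By R24 (it meets criterion W, it is sandboxed): it is classified as K.
By R31 (it is in category M, it meets criterion D): it is tagged E1.
By R33 (it is tagged E1, it satisfies condition Y, it is classified as A): it is denied.
By R34 (it is in category Q1, it satisfies condition Y): it has marker T.
By R35 (it carries flag B): it has a valid MFA token.
By R36 (it is tagged S, it has owner permission, it is tagged N): it satisfies condition H.
By R38 (it has marker T, it is logged for compliance): it has attribute V.
By R1 (it has attribute V, it is rate-limited): it is read-only.
By R4 (it is denied, it has a valid MFA token): it meets criterion Q.
By R5 (it requires review, it is in state A1): it has attribute L1.
By R7 (it is classified as K, it has marker J1): it meets criterion P1.
By R9 (it has attribute L1): it is from an internal IP.
By R23 (it meets criterion Q, it is logged for compliance, it is from an internal IP): it is granted.
By R26 (it is granted): it meets criterion J.
By R32 (it meets criterion P1, it satisfies condition H): it is tagged F1.
By R12 (it is tagged F1, it has owner permission): it is audited.
By R15 (it meets criterion J, it is read-only, it is elevated): it is in category L.
By R28 (it is audited): it satisfies condition X.
By R6 (it is in category L, it satisfies condition X): it is in state C.

Yes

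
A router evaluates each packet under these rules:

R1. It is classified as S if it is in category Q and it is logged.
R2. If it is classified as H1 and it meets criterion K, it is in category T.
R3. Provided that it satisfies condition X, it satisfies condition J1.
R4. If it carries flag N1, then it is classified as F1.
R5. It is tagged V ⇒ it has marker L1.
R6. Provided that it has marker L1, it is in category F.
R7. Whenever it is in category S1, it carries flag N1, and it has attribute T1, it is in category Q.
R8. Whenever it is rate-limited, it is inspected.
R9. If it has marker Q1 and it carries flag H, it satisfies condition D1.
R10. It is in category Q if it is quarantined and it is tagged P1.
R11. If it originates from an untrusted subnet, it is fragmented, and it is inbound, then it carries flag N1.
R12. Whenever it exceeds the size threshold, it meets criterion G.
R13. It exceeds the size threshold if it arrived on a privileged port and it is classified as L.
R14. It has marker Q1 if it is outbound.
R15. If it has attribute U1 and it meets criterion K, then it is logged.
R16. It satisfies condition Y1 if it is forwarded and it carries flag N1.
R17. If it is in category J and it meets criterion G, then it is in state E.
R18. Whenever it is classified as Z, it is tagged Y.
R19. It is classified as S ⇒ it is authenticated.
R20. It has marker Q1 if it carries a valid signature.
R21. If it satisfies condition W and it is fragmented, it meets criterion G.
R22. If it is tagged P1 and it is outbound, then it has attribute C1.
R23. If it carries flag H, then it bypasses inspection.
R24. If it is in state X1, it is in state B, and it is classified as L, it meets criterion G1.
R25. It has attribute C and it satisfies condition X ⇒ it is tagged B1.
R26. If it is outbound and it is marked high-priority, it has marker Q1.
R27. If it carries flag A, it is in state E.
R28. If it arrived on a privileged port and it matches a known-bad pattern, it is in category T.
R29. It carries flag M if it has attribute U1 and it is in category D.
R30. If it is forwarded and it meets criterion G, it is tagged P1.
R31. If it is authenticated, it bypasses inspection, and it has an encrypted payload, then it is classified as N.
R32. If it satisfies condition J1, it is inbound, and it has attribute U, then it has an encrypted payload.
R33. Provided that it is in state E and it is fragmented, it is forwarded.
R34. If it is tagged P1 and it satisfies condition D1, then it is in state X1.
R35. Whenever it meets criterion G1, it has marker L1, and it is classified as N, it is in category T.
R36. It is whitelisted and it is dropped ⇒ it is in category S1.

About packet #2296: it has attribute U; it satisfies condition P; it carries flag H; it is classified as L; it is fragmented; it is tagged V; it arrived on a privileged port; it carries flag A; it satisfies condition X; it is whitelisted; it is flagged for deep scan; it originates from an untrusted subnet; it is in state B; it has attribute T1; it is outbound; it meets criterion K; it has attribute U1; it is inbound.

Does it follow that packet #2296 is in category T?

No

Forward chaining from the given facts derives: satisfies condition J1, has marker L1, is in category F, carries flag N1, exceeds the size threshold, has marker Q1, is logged, bypasses inspection, is in state E, has an encrypted payload, is forwarded, is classified as F1, satisfies condition D1, meets criterion G, satisfies condition Y1, is tagged P1, is in state X1, has attribute C1, meets criterion G1.
Rules concluding "it is in category T": R2 needs "it is classified as H1"; R28 needs "it matches a known-bad pattern"; R35 needs "it is classified as N" — none of these are established.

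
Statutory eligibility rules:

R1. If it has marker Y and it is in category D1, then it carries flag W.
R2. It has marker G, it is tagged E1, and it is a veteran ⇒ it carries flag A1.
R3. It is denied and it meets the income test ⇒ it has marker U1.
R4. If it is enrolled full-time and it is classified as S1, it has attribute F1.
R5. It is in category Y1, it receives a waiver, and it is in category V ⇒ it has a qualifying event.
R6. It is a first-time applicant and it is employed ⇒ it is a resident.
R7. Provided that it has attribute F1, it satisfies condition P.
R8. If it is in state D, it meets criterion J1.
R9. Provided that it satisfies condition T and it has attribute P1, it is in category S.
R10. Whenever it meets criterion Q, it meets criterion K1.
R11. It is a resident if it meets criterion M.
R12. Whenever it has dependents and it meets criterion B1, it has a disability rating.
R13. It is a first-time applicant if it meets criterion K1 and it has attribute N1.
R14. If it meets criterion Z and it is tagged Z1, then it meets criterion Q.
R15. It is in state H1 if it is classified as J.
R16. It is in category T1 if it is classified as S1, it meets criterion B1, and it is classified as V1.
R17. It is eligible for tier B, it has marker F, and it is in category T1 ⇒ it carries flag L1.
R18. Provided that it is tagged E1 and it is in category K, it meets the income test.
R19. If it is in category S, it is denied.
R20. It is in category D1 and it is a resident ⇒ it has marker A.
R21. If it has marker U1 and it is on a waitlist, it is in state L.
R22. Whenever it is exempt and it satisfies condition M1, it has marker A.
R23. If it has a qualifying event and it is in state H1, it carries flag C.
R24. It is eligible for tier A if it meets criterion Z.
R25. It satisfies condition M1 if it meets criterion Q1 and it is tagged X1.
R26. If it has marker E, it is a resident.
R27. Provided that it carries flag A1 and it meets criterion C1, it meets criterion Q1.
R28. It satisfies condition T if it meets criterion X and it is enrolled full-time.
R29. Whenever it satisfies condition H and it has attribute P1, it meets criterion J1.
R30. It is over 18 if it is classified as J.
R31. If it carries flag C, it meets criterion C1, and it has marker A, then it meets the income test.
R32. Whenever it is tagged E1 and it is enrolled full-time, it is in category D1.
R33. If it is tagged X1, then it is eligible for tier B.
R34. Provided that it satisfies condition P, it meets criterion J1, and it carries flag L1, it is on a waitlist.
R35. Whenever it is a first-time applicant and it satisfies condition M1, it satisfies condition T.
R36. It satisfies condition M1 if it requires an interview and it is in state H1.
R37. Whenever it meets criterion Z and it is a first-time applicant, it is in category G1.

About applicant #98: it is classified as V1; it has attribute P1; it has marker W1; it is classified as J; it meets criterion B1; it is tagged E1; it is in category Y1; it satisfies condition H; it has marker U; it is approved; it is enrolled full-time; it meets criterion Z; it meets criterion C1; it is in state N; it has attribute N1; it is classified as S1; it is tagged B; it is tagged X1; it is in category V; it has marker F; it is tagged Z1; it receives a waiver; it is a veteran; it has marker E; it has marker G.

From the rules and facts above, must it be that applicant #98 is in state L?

Yes

By R2 (it has marker G, it is tagged E1, it is a veteran): it carries flag A1.
By R4 (it is enrolled full-time, it is classified as S1): it has attribute F1.
By R5 (it is in category Y1, it receives a waiver, it is in category V): it has a qualifying event.
By R7 (it has attribute F1): it satisfies condition P.
By R14 (it meets criterion Z, it is tagged Z1): it meets criterion Q.
By R15 (it is classified as J): it is in state H1.
By R16 (it is classified as S1, it meets criterion B1, it is classified as V1): it is in category T1.
By R23 (it has a qualifying event, it is in state H1): it carries flag C.
By R26 (it has marker E): it is a resident.
By R27 (it carries flag A1, it meets criterion C1): it meets criterion Q1.
By R29 (it satisfies condition H, it has attribute P1): it meets criterion J1.
By R32 (it is tagged E1, it is enrolled full-time): it is in category D1.
By R33 (it is tagged X1): it is eligible for tier B.
By R10 (it meets criterion Q): it meets criterion K1.
By R13 (it meets criterion K1, it has attribute N1): it is a first-time applicant.
By R17 (it is eligible for tier B, it has marker F, it is in category T1): it carries flag L1.
By R20 (it is in category D1, it is a resident): it has marker A.
By R25 (it meets criterion Q1, it is tagged X1): it satisfies condition M1.
By R31 (it carries flag C, it meets criterion C1, it has marker A): it meets the income test.
By R34 (it satisfies condition P, it meets criterion J1, it carries flag L1): it is on a waitlist.
By R35 (it is a first-time applicant, it satisfies condition M1): it satisfies condition T.
By R9 (it satisfies condition T, it has attribute P1): it is in category S.
By R19 (it is in category S): it is denied.
By R3 (it is denied, it meets the income test): it has marker U1.
By R21 (it has marker U1, it is on a waitlist): it is in state L.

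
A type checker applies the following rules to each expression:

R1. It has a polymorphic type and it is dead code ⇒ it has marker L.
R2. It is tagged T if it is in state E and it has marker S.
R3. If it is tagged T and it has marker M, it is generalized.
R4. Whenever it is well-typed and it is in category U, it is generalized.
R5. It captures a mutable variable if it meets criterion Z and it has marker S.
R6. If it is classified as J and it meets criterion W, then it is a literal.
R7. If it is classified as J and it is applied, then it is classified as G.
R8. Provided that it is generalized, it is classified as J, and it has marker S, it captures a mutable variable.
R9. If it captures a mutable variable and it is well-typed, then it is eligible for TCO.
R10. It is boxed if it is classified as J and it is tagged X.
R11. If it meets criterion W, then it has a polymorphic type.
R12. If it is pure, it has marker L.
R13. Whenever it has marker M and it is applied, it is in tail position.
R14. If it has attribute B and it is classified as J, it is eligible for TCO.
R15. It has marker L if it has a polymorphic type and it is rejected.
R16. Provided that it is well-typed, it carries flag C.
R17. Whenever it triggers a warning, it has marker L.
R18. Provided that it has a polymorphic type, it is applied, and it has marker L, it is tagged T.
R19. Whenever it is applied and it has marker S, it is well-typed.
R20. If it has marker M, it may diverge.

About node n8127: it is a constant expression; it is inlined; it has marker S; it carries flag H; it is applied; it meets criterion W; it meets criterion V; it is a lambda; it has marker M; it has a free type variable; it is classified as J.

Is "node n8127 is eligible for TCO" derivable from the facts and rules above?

No

Forward chaining from the given facts derives: is a literal, is classified as G, has a polymorphic type, is in tail position, is well-typed, may diverge, carries flag C.
Rules concluding "it is eligible for TCO": R9 needs "it captures a mutable variable"; R14 needs "it has attribute B" — none of these are established.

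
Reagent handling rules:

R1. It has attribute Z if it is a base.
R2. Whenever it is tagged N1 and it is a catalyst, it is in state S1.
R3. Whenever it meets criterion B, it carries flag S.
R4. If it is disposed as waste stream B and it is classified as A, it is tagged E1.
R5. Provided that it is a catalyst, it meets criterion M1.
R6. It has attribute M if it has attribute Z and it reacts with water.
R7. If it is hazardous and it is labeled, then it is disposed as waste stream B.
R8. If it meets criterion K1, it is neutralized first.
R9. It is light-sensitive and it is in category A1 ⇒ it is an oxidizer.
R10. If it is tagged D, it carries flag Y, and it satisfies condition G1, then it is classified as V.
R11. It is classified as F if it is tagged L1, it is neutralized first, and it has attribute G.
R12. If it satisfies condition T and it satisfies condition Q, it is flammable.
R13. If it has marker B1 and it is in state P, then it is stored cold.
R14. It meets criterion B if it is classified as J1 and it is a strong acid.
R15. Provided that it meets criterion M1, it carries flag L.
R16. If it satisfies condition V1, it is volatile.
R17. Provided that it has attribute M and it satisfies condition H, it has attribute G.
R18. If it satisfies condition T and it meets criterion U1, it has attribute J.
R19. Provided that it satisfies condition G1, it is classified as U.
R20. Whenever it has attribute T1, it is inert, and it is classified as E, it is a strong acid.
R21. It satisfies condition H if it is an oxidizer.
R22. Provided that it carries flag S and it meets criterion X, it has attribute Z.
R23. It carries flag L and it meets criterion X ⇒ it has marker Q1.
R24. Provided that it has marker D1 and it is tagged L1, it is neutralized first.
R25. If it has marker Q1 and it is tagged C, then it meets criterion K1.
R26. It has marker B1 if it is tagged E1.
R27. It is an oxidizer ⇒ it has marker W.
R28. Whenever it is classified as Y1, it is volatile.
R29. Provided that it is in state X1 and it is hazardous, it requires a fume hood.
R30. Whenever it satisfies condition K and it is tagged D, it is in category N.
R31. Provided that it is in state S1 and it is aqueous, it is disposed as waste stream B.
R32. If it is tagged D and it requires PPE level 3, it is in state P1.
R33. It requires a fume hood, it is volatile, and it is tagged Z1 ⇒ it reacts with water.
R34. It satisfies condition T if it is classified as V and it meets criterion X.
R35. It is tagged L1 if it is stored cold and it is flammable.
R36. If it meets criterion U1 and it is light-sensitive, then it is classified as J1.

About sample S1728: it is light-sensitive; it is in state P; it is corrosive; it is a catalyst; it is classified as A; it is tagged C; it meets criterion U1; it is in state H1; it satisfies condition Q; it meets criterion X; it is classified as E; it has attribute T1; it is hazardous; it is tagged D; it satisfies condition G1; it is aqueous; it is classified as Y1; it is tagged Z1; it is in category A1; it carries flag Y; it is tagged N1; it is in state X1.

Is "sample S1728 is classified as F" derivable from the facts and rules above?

Forward chaining from the given facts derives: is in state S1, meets criterion M1, is an oxidizer, is classified as V, carries flag L, is classified as U, satisfies condition H, has marker Q1, meets criterion K1, has marker W, is volatile, requires a fume hood, is disposed as waste stream B, reacts with water, satisfies condition T, is classified as J1, is tagged E1, is neutralized first, is flammable, has attribute J, has marker B1, is stored cold, is tagged L1.
The only rule concluding "it is classified as F" is R11, which needs "it has attribute G"; that is never established.

No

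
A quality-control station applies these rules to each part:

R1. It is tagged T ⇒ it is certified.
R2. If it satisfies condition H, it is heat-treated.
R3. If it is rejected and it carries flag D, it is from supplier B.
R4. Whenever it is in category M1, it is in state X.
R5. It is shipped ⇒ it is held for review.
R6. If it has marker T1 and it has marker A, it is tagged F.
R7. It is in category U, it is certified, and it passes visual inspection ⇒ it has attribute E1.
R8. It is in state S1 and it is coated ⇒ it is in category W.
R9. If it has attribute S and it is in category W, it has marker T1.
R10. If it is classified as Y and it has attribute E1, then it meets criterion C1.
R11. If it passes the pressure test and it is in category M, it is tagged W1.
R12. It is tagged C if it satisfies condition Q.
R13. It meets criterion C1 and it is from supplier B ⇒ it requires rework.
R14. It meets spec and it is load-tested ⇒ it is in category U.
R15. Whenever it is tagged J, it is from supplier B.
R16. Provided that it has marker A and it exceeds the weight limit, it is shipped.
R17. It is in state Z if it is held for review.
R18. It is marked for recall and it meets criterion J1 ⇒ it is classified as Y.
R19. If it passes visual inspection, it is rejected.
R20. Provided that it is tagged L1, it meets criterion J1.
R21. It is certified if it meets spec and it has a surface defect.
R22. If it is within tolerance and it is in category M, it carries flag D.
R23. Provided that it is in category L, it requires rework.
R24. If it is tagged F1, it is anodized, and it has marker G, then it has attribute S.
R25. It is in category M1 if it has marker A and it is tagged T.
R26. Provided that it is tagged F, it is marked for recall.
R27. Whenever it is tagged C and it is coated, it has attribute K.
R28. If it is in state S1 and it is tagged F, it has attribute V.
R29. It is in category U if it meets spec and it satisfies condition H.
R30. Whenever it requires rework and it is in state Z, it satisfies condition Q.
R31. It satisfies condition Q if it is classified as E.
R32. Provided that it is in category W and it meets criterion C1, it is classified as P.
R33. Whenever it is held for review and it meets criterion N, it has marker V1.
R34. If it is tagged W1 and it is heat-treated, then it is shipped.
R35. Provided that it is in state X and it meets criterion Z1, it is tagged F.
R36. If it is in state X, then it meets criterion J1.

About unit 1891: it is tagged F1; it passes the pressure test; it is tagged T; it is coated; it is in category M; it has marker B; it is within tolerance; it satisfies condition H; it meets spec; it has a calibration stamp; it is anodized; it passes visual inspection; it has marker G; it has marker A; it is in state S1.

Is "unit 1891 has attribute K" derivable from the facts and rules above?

Yes

By R1 (it is tagged T): it is certified.
By R2 (it satisfies condition H): it is heat-treated.
By R8 (it is in state S1, it is coated): it is in category W.
By R11 (it passes the pressure test, it is in category M): it is tagged W1.
By R19 (it passes visual inspection): it is rejected.
By R22 (it is within tolerance, it is in category M): it carries flag D.
By R24 (it is tagged F1, it is anodized, it has marker G): it has attribute S.
By R25 (it has marker A, it is tagged T): it is in category M1.
By R29 (it meets spec, it satisfies condition H): it is in category U.
By R34 (it is tagged W1, it is heat-treated): it is shipped.
By R3 (it is rejected, it carries flag D): it is from supplier B.
By R4 (it is in category M1): it is in state X.
By R5 (it is shipped): it is held for review.
By R7 (it is in category U, it is certified, it passes visual inspection): it has attribute E1.
By R9 (it has attribute S, it is in category W): it has marker T1.
By R17 (it is held for review): it is in state Z.
By R36 (it is in state X): it meets criterion J1.
By R6 (it has marker T1, it has marker A): it is tagged F.
By R26 (it is tagged F): it is marked for recall.
By R18 (it is marked for recall, it meets criterion J1): it is classified as Y.
By R10 (it is classified as Y, it has attribute E1): it meets criterion C1.
By R13 (it meets criterion C1, it is from supplier B): it requires rework.
By R30 (it requires rework, it is in state Z): it satisfies condition Q.
By R12 (it satisfies condition Q): it is tagged C.
By R27 (it is tagged C, it is coated): it has attribute K.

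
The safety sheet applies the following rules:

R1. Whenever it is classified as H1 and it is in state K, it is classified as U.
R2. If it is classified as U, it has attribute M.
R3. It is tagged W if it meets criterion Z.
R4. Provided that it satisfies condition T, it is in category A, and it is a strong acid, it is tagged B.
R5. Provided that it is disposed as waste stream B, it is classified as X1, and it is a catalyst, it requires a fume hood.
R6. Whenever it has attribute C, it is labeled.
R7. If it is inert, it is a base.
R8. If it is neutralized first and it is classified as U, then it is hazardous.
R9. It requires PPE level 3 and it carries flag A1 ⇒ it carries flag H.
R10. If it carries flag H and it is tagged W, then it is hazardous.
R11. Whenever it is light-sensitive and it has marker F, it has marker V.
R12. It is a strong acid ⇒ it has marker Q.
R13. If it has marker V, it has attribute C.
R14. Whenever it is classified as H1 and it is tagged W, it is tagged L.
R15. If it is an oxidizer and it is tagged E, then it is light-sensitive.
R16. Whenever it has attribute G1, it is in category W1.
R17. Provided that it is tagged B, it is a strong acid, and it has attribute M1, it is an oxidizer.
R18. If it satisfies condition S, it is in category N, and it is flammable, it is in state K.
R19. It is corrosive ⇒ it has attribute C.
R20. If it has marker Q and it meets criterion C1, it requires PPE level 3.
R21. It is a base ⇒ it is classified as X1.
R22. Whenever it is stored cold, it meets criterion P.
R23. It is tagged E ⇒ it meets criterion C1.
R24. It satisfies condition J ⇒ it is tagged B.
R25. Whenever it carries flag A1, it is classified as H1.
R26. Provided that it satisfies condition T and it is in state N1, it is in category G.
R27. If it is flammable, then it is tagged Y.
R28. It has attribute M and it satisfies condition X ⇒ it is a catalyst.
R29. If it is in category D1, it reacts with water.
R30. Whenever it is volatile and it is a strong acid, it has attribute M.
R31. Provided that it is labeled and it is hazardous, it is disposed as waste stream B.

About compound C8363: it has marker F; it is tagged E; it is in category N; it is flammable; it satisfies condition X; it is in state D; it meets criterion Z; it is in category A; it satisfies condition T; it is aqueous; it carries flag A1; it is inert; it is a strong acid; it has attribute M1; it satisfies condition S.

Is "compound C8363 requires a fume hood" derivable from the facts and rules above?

By R3 (it meets criterion Z): it is tagged W.
By R4 (it satisfies condition T, it is in category A, it is a strong acid): it is tagged B.
By R7 (it is inert): it is a base.
By R12 (it is a strong acid): it has marker Q.
By R17 (it is tagged B, it is a strong acid, it has attribute M1): it is an oxidizer.
By R18 (it satisfies condition S, it is in category N, it is flammable): it is in state K.
By R21 (it is a base): it is classified as X1.
By R23 (it is tagged E): it meets criterion C1.
By R25 (it carries flag A1): it is classified as H1.
By R1 (it is classified as H1, it is in state K): it is classified as U.
By R2 (it is classified as U): it has attribute M.
By R15 (it is an oxidizer, it is tagged E): it is light-sensitive.
By R20 (it has marker Q, it meets criterion C1): it requires PPE level 3.
By R28 (it has attribute M, it satisfies condition X): it is a catalyst.
By R9 (it requires PPE level 3, it carries flag A1): it carries flag H.
By R10 (it carries flag H, it is tagged W): it is hazardous.
By R11 (it is light-sensitive, it has marker F): it has marker V.
By R13 (it has marker V): it has attribute C.
By R6 (it has attribute C): it is labeled.
By R31 (it is labeled, it is hazardous): it is disposed as waste stream B.
By R5 (it is disposed as waste stream B, it is classified as X1, it is a catalyst): it requires a fume hood.

Yes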